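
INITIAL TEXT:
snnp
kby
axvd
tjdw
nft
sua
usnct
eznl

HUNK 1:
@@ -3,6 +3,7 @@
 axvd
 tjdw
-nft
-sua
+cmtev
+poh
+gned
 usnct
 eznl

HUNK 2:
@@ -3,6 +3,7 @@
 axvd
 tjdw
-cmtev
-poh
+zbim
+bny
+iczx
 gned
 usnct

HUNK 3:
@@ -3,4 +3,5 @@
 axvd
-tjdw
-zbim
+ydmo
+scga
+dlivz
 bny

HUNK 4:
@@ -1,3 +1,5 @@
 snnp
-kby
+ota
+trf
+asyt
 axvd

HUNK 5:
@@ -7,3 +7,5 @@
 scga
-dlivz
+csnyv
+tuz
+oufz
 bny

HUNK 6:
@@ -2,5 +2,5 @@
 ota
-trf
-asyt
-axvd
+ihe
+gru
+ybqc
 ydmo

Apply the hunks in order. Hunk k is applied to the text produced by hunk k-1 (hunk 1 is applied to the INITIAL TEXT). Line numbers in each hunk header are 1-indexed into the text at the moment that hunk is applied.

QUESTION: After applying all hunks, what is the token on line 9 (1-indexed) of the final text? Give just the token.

Answer: tuz

Derivation:
Hunk 1: at line 3 remove [nft,sua] add [cmtev,poh,gned] -> 9 lines: snnp kby axvd tjdw cmtev poh gned usnct eznl
Hunk 2: at line 3 remove [cmtev,poh] add [zbim,bny,iczx] -> 10 lines: snnp kby axvd tjdw zbim bny iczx gned usnct eznl
Hunk 3: at line 3 remove [tjdw,zbim] add [ydmo,scga,dlivz] -> 11 lines: snnp kby axvd ydmo scga dlivz bny iczx gned usnct eznl
Hunk 4: at line 1 remove [kby] add [ota,trf,asyt] -> 13 lines: snnp ota trf asyt axvd ydmo scga dlivz bny iczx gned usnct eznl
Hunk 5: at line 7 remove [dlivz] add [csnyv,tuz,oufz] -> 15 lines: snnp ota trf asyt axvd ydmo scga csnyv tuz oufz bny iczx gned usnct eznl
Hunk 6: at line 2 remove [trf,asyt,axvd] add [ihe,gru,ybqc] -> 15 lines: snnp ota ihe gru ybqc ydmo scga csnyv tuz oufz bny iczx gned usnct eznl
Final line 9: tuz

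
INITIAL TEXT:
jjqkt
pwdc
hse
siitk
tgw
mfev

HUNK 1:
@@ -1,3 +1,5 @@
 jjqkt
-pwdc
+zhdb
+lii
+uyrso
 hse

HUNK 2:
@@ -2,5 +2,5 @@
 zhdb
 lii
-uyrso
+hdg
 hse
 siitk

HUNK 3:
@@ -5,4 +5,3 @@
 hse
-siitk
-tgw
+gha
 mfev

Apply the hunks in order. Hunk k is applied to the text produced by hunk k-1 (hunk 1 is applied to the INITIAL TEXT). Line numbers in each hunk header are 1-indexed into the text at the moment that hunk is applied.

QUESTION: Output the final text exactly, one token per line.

Hunk 1: at line 1 remove [pwdc] add [zhdb,lii,uyrso] -> 8 lines: jjqkt zhdb lii uyrso hse siitk tgw mfev
Hunk 2: at line 2 remove [uyrso] add [hdg] -> 8 lines: jjqkt zhdb lii hdg hse siitk tgw mfev
Hunk 3: at line 5 remove [siitk,tgw] add [gha] -> 7 lines: jjqkt zhdb lii hdg hse gha mfev

Answer: jjqkt
zhdb
lii
hdg
hse
gha
mfev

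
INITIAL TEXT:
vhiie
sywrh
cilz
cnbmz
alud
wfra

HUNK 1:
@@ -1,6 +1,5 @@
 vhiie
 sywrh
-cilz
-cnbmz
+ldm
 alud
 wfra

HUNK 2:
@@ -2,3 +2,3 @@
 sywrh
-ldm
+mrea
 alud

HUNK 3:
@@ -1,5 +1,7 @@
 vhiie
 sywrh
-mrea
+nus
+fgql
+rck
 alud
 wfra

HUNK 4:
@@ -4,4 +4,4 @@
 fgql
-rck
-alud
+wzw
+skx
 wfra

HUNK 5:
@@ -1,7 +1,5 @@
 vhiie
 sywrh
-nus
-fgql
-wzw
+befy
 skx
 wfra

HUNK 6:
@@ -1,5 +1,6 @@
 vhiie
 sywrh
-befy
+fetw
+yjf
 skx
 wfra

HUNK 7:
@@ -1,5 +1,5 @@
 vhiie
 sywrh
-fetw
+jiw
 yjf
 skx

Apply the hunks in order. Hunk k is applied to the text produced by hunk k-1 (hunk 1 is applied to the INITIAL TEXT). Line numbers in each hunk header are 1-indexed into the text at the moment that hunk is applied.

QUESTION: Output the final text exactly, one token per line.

Answer: vhiie
sywrh
jiw
yjf
skx
wfra

Derivation:
Hunk 1: at line 1 remove [cilz,cnbmz] add [ldm] -> 5 lines: vhiie sywrh ldm alud wfra
Hunk 2: at line 2 remove [ldm] add [mrea] -> 5 lines: vhiie sywrh mrea alud wfra
Hunk 3: at line 1 remove [mrea] add [nus,fgql,rck] -> 7 lines: vhiie sywrh nus fgql rck alud wfra
Hunk 4: at line 4 remove [rck,alud] add [wzw,skx] -> 7 lines: vhiie sywrh nus fgql wzw skx wfra
Hunk 5: at line 1 remove [nus,fgql,wzw] add [befy] -> 5 lines: vhiie sywrh befy skx wfra
Hunk 6: at line 1 remove [befy] add [fetw,yjf] -> 6 lines: vhiie sywrh fetw yjf skx wfra
Hunk 7: at line 1 remove [fetw] add [jiw] -> 6 lines: vhiie sywrh jiw yjf skx wfra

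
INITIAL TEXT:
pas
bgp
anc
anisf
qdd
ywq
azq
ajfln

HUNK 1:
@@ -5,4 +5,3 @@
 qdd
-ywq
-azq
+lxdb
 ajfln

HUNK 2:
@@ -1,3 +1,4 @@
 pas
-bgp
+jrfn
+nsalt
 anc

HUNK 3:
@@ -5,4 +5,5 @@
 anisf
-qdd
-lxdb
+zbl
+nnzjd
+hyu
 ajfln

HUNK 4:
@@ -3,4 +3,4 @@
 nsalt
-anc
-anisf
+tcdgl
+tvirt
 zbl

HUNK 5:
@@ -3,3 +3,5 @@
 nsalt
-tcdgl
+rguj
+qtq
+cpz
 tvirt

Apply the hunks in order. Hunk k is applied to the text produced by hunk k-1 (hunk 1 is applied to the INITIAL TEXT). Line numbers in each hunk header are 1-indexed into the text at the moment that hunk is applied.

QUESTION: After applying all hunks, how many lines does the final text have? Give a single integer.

Answer: 11

Derivation:
Hunk 1: at line 5 remove [ywq,azq] add [lxdb] -> 7 lines: pas bgp anc anisf qdd lxdb ajfln
Hunk 2: at line 1 remove [bgp] add [jrfn,nsalt] -> 8 lines: pas jrfn nsalt anc anisf qdd lxdb ajfln
Hunk 3: at line 5 remove [qdd,lxdb] add [zbl,nnzjd,hyu] -> 9 lines: pas jrfn nsalt anc anisf zbl nnzjd hyu ajfln
Hunk 4: at line 3 remove [anc,anisf] add [tcdgl,tvirt] -> 9 lines: pas jrfn nsalt tcdgl tvirt zbl nnzjd hyu ajfln
Hunk 5: at line 3 remove [tcdgl] add [rguj,qtq,cpz] -> 11 lines: pas jrfn nsalt rguj qtq cpz tvirt zbl nnzjd hyu ajfln
Final line count: 11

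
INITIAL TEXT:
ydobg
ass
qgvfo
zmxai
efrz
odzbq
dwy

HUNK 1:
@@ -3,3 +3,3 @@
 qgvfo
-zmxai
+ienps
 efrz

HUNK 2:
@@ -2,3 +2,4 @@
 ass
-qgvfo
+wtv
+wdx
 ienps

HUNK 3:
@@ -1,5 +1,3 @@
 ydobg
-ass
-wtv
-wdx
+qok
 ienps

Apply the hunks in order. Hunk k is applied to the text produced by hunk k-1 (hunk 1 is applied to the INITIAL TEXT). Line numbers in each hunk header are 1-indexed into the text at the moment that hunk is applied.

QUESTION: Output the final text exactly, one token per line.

Hunk 1: at line 3 remove [zmxai] add [ienps] -> 7 lines: ydobg ass qgvfo ienps efrz odzbq dwy
Hunk 2: at line 2 remove [qgvfo] add [wtv,wdx] -> 8 lines: ydobg ass wtv wdx ienps efrz odzbq dwy
Hunk 3: at line 1 remove [ass,wtv,wdx] add [qok] -> 6 lines: ydobg qok ienps efrz odzbq dwy

Answer: ydobg
qok
ienps
efrz
odzbq
dwy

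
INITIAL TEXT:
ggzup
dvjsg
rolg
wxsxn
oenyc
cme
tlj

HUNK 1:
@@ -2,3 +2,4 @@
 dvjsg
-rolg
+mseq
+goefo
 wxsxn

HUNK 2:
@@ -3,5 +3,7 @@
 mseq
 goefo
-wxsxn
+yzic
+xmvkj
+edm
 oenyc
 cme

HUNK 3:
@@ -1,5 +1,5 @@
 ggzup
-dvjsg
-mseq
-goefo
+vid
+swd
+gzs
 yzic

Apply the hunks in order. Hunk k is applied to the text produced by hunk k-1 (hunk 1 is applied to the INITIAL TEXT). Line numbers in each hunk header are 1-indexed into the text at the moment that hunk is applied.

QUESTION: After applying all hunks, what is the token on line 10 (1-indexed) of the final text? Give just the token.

Answer: tlj

Derivation:
Hunk 1: at line 2 remove [rolg] add [mseq,goefo] -> 8 lines: ggzup dvjsg mseq goefo wxsxn oenyc cme tlj
Hunk 2: at line 3 remove [wxsxn] add [yzic,xmvkj,edm] -> 10 lines: ggzup dvjsg mseq goefo yzic xmvkj edm oenyc cme tlj
Hunk 3: at line 1 remove [dvjsg,mseq,goefo] add [vid,swd,gzs] -> 10 lines: ggzup vid swd gzs yzic xmvkj edm oenyc cme tlj
Final line 10: tlj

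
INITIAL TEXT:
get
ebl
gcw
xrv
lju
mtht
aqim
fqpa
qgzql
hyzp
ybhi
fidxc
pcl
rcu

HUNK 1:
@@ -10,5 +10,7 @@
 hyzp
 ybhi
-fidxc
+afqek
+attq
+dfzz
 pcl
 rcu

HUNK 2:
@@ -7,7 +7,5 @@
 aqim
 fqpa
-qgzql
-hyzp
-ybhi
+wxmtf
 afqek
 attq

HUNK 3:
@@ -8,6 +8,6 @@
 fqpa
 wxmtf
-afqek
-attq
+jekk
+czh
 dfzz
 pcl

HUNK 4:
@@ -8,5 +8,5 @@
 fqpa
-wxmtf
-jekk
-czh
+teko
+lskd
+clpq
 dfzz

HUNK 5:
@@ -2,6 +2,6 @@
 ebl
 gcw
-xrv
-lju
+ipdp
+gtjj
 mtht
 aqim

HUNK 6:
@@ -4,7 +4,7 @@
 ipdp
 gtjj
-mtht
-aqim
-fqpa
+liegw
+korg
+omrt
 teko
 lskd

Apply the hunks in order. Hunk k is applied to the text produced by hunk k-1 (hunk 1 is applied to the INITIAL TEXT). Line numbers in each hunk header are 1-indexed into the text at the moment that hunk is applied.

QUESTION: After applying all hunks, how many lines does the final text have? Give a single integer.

Answer: 14

Derivation:
Hunk 1: at line 10 remove [fidxc] add [afqek,attq,dfzz] -> 16 lines: get ebl gcw xrv lju mtht aqim fqpa qgzql hyzp ybhi afqek attq dfzz pcl rcu
Hunk 2: at line 7 remove [qgzql,hyzp,ybhi] add [wxmtf] -> 14 lines: get ebl gcw xrv lju mtht aqim fqpa wxmtf afqek attq dfzz pcl rcu
Hunk 3: at line 8 remove [afqek,attq] add [jekk,czh] -> 14 lines: get ebl gcw xrv lju mtht aqim fqpa wxmtf jekk czh dfzz pcl rcu
Hunk 4: at line 8 remove [wxmtf,jekk,czh] add [teko,lskd,clpq] -> 14 lines: get ebl gcw xrv lju mtht aqim fqpa teko lskd clpq dfzz pcl rcu
Hunk 5: at line 2 remove [xrv,lju] add [ipdp,gtjj] -> 14 lines: get ebl gcw ipdp gtjj mtht aqim fqpa teko lskd clpq dfzz pcl rcu
Hunk 6: at line 4 remove [mtht,aqim,fqpa] add [liegw,korg,omrt] -> 14 lines: get ebl gcw ipdp gtjj liegw korg omrt teko lskd clpq dfzz pcl rcu
Final line count: 14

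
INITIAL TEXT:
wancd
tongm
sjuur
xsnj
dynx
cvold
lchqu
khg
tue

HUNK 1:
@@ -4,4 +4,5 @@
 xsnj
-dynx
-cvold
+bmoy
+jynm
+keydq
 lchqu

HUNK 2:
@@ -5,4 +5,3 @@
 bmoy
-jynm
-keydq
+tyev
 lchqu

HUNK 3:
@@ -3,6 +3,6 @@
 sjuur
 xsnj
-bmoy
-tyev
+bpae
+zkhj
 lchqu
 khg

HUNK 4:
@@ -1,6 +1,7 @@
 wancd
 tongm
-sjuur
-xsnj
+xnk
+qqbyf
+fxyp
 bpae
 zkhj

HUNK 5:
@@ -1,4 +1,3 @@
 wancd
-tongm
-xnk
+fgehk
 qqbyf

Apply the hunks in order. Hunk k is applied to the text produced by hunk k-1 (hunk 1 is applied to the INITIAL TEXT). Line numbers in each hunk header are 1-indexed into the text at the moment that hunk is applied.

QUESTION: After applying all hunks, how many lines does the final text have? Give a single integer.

Answer: 9

Derivation:
Hunk 1: at line 4 remove [dynx,cvold] add [bmoy,jynm,keydq] -> 10 lines: wancd tongm sjuur xsnj bmoy jynm keydq lchqu khg tue
Hunk 2: at line 5 remove [jynm,keydq] add [tyev] -> 9 lines: wancd tongm sjuur xsnj bmoy tyev lchqu khg tue
Hunk 3: at line 3 remove [bmoy,tyev] add [bpae,zkhj] -> 9 lines: wancd tongm sjuur xsnj bpae zkhj lchqu khg tue
Hunk 4: at line 1 remove [sjuur,xsnj] add [xnk,qqbyf,fxyp] -> 10 lines: wancd tongm xnk qqbyf fxyp bpae zkhj lchqu khg tue
Hunk 5: at line 1 remove [tongm,xnk] add [fgehk] -> 9 lines: wancd fgehk qqbyf fxyp bpae zkhj lchqu khg tue
Final line count: 9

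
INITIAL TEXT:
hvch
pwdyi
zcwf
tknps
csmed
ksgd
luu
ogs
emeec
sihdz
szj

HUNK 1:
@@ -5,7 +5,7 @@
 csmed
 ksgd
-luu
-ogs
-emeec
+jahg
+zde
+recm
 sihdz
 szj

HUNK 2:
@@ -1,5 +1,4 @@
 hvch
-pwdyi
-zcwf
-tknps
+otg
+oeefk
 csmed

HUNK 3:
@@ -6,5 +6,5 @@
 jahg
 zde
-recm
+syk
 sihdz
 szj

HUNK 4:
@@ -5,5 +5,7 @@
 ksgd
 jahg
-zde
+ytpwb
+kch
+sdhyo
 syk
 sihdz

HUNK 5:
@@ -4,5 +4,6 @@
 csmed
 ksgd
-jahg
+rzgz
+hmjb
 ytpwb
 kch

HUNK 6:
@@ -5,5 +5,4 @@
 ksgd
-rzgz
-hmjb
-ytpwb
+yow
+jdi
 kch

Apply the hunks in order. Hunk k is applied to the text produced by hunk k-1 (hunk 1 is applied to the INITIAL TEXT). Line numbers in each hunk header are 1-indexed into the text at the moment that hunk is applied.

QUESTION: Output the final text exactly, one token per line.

Answer: hvch
otg
oeefk
csmed
ksgd
yow
jdi
kch
sdhyo
syk
sihdz
szj

Derivation:
Hunk 1: at line 5 remove [luu,ogs,emeec] add [jahg,zde,recm] -> 11 lines: hvch pwdyi zcwf tknps csmed ksgd jahg zde recm sihdz szj
Hunk 2: at line 1 remove [pwdyi,zcwf,tknps] add [otg,oeefk] -> 10 lines: hvch otg oeefk csmed ksgd jahg zde recm sihdz szj
Hunk 3: at line 6 remove [recm] add [syk] -> 10 lines: hvch otg oeefk csmed ksgd jahg zde syk sihdz szj
Hunk 4: at line 5 remove [zde] add [ytpwb,kch,sdhyo] -> 12 lines: hvch otg oeefk csmed ksgd jahg ytpwb kch sdhyo syk sihdz szj
Hunk 5: at line 4 remove [jahg] add [rzgz,hmjb] -> 13 lines: hvch otg oeefk csmed ksgd rzgz hmjb ytpwb kch sdhyo syk sihdz szj
Hunk 6: at line 5 remove [rzgz,hmjb,ytpwb] add [yow,jdi] -> 12 lines: hvch otg oeefk csmed ksgd yow jdi kch sdhyo syk sihdz szj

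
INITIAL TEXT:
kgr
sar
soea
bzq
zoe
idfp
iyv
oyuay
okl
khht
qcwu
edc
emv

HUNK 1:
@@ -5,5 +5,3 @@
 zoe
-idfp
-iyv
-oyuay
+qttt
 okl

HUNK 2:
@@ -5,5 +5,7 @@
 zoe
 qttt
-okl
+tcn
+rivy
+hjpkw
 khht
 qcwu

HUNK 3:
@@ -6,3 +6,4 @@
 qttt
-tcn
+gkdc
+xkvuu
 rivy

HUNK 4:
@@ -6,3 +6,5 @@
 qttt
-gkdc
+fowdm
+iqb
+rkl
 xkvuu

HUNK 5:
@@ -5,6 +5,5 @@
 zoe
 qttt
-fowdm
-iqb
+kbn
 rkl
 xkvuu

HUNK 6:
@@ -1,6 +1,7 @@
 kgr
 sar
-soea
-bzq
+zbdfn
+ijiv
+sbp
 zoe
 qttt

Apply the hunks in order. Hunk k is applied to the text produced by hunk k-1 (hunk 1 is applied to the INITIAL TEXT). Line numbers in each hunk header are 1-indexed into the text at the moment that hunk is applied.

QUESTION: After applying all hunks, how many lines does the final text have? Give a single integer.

Answer: 16

Derivation:
Hunk 1: at line 5 remove [idfp,iyv,oyuay] add [qttt] -> 11 lines: kgr sar soea bzq zoe qttt okl khht qcwu edc emv
Hunk 2: at line 5 remove [okl] add [tcn,rivy,hjpkw] -> 13 lines: kgr sar soea bzq zoe qttt tcn rivy hjpkw khht qcwu edc emv
Hunk 3: at line 6 remove [tcn] add [gkdc,xkvuu] -> 14 lines: kgr sar soea bzq zoe qttt gkdc xkvuu rivy hjpkw khht qcwu edc emv
Hunk 4: at line 6 remove [gkdc] add [fowdm,iqb,rkl] -> 16 lines: kgr sar soea bzq zoe qttt fowdm iqb rkl xkvuu rivy hjpkw khht qcwu edc emv
Hunk 5: at line 5 remove [fowdm,iqb] add [kbn] -> 15 lines: kgr sar soea bzq zoe qttt kbn rkl xkvuu rivy hjpkw khht qcwu edc emv
Hunk 6: at line 1 remove [soea,bzq] add [zbdfn,ijiv,sbp] -> 16 lines: kgr sar zbdfn ijiv sbp zoe qttt kbn rkl xkvuu rivy hjpkw khht qcwu edc emv
Final line count: 16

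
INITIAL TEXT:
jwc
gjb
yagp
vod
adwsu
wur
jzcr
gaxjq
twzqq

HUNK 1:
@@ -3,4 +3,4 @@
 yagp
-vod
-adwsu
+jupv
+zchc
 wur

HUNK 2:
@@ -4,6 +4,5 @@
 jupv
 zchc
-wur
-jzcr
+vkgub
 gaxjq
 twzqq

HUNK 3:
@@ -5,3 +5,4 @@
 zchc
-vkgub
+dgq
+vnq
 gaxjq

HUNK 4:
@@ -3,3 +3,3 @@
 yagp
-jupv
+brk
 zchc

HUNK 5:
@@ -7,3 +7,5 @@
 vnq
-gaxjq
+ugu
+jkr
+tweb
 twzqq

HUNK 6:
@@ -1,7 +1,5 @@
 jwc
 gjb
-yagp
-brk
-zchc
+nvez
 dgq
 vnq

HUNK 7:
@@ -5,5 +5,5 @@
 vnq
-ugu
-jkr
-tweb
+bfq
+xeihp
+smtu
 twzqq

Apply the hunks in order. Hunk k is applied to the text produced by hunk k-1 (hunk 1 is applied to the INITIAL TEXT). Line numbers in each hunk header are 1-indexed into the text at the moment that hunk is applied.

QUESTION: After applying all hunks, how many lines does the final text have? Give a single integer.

Hunk 1: at line 3 remove [vod,adwsu] add [jupv,zchc] -> 9 lines: jwc gjb yagp jupv zchc wur jzcr gaxjq twzqq
Hunk 2: at line 4 remove [wur,jzcr] add [vkgub] -> 8 lines: jwc gjb yagp jupv zchc vkgub gaxjq twzqq
Hunk 3: at line 5 remove [vkgub] add [dgq,vnq] -> 9 lines: jwc gjb yagp jupv zchc dgq vnq gaxjq twzqq
Hunk 4: at line 3 remove [jupv] add [brk] -> 9 lines: jwc gjb yagp brk zchc dgq vnq gaxjq twzqq
Hunk 5: at line 7 remove [gaxjq] add [ugu,jkr,tweb] -> 11 lines: jwc gjb yagp brk zchc dgq vnq ugu jkr tweb twzqq
Hunk 6: at line 1 remove [yagp,brk,zchc] add [nvez] -> 9 lines: jwc gjb nvez dgq vnq ugu jkr tweb twzqq
Hunk 7: at line 5 remove [ugu,jkr,tweb] add [bfq,xeihp,smtu] -> 9 lines: jwc gjb nvez dgq vnq bfq xeihp smtu twzqq
Final line count: 9

Answer: 9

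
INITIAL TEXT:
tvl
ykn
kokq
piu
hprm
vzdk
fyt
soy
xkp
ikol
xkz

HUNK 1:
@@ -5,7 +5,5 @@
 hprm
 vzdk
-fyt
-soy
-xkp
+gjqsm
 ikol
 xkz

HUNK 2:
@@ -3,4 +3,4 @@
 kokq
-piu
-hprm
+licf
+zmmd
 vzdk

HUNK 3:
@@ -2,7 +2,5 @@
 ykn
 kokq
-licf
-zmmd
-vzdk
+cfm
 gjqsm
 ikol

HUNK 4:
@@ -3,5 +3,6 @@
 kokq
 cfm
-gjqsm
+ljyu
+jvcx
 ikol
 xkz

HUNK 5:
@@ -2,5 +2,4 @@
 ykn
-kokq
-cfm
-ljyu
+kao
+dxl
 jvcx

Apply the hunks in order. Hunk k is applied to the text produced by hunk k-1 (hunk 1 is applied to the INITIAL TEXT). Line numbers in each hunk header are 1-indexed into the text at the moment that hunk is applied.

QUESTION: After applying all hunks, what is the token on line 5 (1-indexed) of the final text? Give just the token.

Answer: jvcx

Derivation:
Hunk 1: at line 5 remove [fyt,soy,xkp] add [gjqsm] -> 9 lines: tvl ykn kokq piu hprm vzdk gjqsm ikol xkz
Hunk 2: at line 3 remove [piu,hprm] add [licf,zmmd] -> 9 lines: tvl ykn kokq licf zmmd vzdk gjqsm ikol xkz
Hunk 3: at line 2 remove [licf,zmmd,vzdk] add [cfm] -> 7 lines: tvl ykn kokq cfm gjqsm ikol xkz
Hunk 4: at line 3 remove [gjqsm] add [ljyu,jvcx] -> 8 lines: tvl ykn kokq cfm ljyu jvcx ikol xkz
Hunk 5: at line 2 remove [kokq,cfm,ljyu] add [kao,dxl] -> 7 lines: tvl ykn kao dxl jvcx ikol xkz
Final line 5: jvcx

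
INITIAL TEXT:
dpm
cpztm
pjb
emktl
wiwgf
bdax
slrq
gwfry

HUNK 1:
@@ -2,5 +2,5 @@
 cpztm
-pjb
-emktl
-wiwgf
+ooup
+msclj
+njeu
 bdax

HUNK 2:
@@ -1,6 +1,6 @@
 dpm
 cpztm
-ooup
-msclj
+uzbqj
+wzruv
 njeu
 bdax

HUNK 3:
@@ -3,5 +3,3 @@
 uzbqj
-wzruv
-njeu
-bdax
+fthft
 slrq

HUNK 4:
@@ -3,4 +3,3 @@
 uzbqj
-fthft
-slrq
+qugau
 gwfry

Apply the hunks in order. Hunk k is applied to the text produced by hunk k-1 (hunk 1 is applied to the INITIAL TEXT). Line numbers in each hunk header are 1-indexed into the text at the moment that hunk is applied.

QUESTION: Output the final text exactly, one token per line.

Hunk 1: at line 2 remove [pjb,emktl,wiwgf] add [ooup,msclj,njeu] -> 8 lines: dpm cpztm ooup msclj njeu bdax slrq gwfry
Hunk 2: at line 1 remove [ooup,msclj] add [uzbqj,wzruv] -> 8 lines: dpm cpztm uzbqj wzruv njeu bdax slrq gwfry
Hunk 3: at line 3 remove [wzruv,njeu,bdax] add [fthft] -> 6 lines: dpm cpztm uzbqj fthft slrq gwfry
Hunk 4: at line 3 remove [fthft,slrq] add [qugau] -> 5 lines: dpm cpztm uzbqj qugau gwfry

Answer: dpm
cpztm
uzbqj
qugau
gwfry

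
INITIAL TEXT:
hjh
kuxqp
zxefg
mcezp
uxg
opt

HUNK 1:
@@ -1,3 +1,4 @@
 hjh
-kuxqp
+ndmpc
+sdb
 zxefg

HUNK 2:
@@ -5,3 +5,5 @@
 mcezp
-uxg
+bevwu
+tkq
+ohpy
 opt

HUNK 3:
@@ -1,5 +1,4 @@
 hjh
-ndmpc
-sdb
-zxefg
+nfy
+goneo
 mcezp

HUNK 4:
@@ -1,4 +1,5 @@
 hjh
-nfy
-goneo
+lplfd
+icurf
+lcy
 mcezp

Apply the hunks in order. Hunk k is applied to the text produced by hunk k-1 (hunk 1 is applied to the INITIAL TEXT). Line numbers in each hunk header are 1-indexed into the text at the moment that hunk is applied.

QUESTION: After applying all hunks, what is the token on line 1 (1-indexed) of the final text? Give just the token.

Answer: hjh

Derivation:
Hunk 1: at line 1 remove [kuxqp] add [ndmpc,sdb] -> 7 lines: hjh ndmpc sdb zxefg mcezp uxg opt
Hunk 2: at line 5 remove [uxg] add [bevwu,tkq,ohpy] -> 9 lines: hjh ndmpc sdb zxefg mcezp bevwu tkq ohpy opt
Hunk 3: at line 1 remove [ndmpc,sdb,zxefg] add [nfy,goneo] -> 8 lines: hjh nfy goneo mcezp bevwu tkq ohpy opt
Hunk 4: at line 1 remove [nfy,goneo] add [lplfd,icurf,lcy] -> 9 lines: hjh lplfd icurf lcy mcezp bevwu tkq ohpy opt
Final line 1: hjh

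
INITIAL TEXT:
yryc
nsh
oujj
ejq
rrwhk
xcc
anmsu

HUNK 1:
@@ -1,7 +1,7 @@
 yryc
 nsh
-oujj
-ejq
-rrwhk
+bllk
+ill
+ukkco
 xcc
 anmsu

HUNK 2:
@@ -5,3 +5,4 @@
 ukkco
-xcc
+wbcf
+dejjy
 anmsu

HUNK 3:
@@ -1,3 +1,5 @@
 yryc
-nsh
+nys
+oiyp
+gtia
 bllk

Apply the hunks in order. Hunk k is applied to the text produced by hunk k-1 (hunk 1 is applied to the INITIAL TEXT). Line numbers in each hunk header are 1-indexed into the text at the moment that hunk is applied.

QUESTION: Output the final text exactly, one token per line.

Answer: yryc
nys
oiyp
gtia
bllk
ill
ukkco
wbcf
dejjy
anmsu

Derivation:
Hunk 1: at line 1 remove [oujj,ejq,rrwhk] add [bllk,ill,ukkco] -> 7 lines: yryc nsh bllk ill ukkco xcc anmsu
Hunk 2: at line 5 remove [xcc] add [wbcf,dejjy] -> 8 lines: yryc nsh bllk ill ukkco wbcf dejjy anmsu
Hunk 3: at line 1 remove [nsh] add [nys,oiyp,gtia] -> 10 lines: yryc nys oiyp gtia bllk ill ukkco wbcf dejjy anmsu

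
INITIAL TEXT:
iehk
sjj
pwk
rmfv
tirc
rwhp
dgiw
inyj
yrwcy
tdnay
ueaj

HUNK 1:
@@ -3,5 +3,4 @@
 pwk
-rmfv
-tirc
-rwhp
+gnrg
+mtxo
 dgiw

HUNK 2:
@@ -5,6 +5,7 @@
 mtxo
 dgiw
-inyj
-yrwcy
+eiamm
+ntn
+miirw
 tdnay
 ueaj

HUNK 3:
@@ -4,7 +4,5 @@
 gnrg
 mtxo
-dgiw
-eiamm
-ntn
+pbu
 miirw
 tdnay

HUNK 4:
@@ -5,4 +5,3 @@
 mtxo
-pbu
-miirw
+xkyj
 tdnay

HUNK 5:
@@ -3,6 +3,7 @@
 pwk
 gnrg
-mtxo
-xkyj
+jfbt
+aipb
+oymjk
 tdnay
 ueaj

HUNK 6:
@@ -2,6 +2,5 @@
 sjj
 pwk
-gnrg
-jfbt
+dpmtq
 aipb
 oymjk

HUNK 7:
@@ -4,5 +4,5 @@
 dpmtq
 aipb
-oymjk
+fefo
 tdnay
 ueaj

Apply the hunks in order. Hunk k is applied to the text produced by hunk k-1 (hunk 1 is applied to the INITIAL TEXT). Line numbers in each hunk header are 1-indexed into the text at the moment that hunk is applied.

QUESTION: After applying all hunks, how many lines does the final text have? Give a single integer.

Answer: 8

Derivation:
Hunk 1: at line 3 remove [rmfv,tirc,rwhp] add [gnrg,mtxo] -> 10 lines: iehk sjj pwk gnrg mtxo dgiw inyj yrwcy tdnay ueaj
Hunk 2: at line 5 remove [inyj,yrwcy] add [eiamm,ntn,miirw] -> 11 lines: iehk sjj pwk gnrg mtxo dgiw eiamm ntn miirw tdnay ueaj
Hunk 3: at line 4 remove [dgiw,eiamm,ntn] add [pbu] -> 9 lines: iehk sjj pwk gnrg mtxo pbu miirw tdnay ueaj
Hunk 4: at line 5 remove [pbu,miirw] add [xkyj] -> 8 lines: iehk sjj pwk gnrg mtxo xkyj tdnay ueaj
Hunk 5: at line 3 remove [mtxo,xkyj] add [jfbt,aipb,oymjk] -> 9 lines: iehk sjj pwk gnrg jfbt aipb oymjk tdnay ueaj
Hunk 6: at line 2 remove [gnrg,jfbt] add [dpmtq] -> 8 lines: iehk sjj pwk dpmtq aipb oymjk tdnay ueaj
Hunk 7: at line 4 remove [oymjk] add [fefo] -> 8 lines: iehk sjj pwk dpmtq aipb fefo tdnay ueaj
Final line count: 8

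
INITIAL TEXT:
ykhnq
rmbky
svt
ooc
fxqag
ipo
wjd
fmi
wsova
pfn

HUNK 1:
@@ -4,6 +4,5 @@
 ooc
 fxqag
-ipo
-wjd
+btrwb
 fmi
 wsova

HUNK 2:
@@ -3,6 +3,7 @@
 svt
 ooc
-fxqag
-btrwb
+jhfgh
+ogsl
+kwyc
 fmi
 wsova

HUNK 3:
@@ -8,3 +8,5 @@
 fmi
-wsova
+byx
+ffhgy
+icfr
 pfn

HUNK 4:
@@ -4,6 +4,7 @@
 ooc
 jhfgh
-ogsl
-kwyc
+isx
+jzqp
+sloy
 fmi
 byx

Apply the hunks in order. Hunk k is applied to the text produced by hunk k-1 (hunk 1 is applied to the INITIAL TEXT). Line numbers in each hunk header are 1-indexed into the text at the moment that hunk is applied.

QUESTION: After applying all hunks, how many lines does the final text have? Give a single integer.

Hunk 1: at line 4 remove [ipo,wjd] add [btrwb] -> 9 lines: ykhnq rmbky svt ooc fxqag btrwb fmi wsova pfn
Hunk 2: at line 3 remove [fxqag,btrwb] add [jhfgh,ogsl,kwyc] -> 10 lines: ykhnq rmbky svt ooc jhfgh ogsl kwyc fmi wsova pfn
Hunk 3: at line 8 remove [wsova] add [byx,ffhgy,icfr] -> 12 lines: ykhnq rmbky svt ooc jhfgh ogsl kwyc fmi byx ffhgy icfr pfn
Hunk 4: at line 4 remove [ogsl,kwyc] add [isx,jzqp,sloy] -> 13 lines: ykhnq rmbky svt ooc jhfgh isx jzqp sloy fmi byx ffhgy icfr pfn
Final line count: 13

Answer: 13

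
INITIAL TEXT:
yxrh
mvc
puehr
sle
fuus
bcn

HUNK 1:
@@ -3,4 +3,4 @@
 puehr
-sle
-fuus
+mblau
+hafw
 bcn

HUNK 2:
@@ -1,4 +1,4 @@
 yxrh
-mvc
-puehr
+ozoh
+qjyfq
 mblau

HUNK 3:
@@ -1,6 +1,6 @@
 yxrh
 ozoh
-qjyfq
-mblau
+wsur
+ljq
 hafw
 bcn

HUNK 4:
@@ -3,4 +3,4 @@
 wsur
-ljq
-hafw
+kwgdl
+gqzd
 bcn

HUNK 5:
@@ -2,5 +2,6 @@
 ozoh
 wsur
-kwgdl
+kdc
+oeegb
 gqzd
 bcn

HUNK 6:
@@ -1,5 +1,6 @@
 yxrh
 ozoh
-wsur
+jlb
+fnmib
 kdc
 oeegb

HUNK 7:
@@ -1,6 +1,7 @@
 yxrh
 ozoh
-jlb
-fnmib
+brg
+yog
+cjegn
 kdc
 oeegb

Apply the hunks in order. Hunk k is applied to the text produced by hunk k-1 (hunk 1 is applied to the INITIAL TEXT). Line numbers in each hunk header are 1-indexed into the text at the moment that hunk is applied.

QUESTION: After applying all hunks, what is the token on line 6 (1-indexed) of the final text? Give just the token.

Answer: kdc

Derivation:
Hunk 1: at line 3 remove [sle,fuus] add [mblau,hafw] -> 6 lines: yxrh mvc puehr mblau hafw bcn
Hunk 2: at line 1 remove [mvc,puehr] add [ozoh,qjyfq] -> 6 lines: yxrh ozoh qjyfq mblau hafw bcn
Hunk 3: at line 1 remove [qjyfq,mblau] add [wsur,ljq] -> 6 lines: yxrh ozoh wsur ljq hafw bcn
Hunk 4: at line 3 remove [ljq,hafw] add [kwgdl,gqzd] -> 6 lines: yxrh ozoh wsur kwgdl gqzd bcn
Hunk 5: at line 2 remove [kwgdl] add [kdc,oeegb] -> 7 lines: yxrh ozoh wsur kdc oeegb gqzd bcn
Hunk 6: at line 1 remove [wsur] add [jlb,fnmib] -> 8 lines: yxrh ozoh jlb fnmib kdc oeegb gqzd bcn
Hunk 7: at line 1 remove [jlb,fnmib] add [brg,yog,cjegn] -> 9 lines: yxrh ozoh brg yog cjegn kdc oeegb gqzd bcn
Final line 6: kdc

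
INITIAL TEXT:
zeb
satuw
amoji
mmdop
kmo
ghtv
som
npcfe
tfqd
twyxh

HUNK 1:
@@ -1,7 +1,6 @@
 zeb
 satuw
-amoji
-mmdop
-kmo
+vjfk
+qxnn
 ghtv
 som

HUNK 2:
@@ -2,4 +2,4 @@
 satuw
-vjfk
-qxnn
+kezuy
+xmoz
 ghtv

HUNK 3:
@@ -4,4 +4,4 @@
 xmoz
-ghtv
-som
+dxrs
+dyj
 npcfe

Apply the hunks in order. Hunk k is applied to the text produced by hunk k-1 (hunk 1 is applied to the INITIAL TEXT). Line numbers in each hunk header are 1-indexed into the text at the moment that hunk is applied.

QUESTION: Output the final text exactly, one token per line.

Answer: zeb
satuw
kezuy
xmoz
dxrs
dyj
npcfe
tfqd
twyxh

Derivation:
Hunk 1: at line 1 remove [amoji,mmdop,kmo] add [vjfk,qxnn] -> 9 lines: zeb satuw vjfk qxnn ghtv som npcfe tfqd twyxh
Hunk 2: at line 2 remove [vjfk,qxnn] add [kezuy,xmoz] -> 9 lines: zeb satuw kezuy xmoz ghtv som npcfe tfqd twyxh
Hunk 3: at line 4 remove [ghtv,som] add [dxrs,dyj] -> 9 lines: zeb satuw kezuy xmoz dxrs dyj npcfe tfqd twyxh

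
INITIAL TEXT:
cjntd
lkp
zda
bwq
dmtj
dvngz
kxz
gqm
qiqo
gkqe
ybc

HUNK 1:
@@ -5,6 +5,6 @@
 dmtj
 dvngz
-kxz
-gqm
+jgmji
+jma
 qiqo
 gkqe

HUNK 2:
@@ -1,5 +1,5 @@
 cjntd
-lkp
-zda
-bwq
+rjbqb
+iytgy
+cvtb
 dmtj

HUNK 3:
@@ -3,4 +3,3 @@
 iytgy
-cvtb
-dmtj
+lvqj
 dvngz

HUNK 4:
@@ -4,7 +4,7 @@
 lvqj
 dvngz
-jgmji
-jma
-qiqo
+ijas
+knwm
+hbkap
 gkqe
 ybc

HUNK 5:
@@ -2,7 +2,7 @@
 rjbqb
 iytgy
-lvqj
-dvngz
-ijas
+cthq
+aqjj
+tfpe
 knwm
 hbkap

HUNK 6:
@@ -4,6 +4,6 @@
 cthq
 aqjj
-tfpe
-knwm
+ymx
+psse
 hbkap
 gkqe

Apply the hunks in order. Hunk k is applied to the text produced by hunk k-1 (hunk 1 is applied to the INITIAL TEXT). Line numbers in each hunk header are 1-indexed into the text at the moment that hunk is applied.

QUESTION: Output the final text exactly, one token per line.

Hunk 1: at line 5 remove [kxz,gqm] add [jgmji,jma] -> 11 lines: cjntd lkp zda bwq dmtj dvngz jgmji jma qiqo gkqe ybc
Hunk 2: at line 1 remove [lkp,zda,bwq] add [rjbqb,iytgy,cvtb] -> 11 lines: cjntd rjbqb iytgy cvtb dmtj dvngz jgmji jma qiqo gkqe ybc
Hunk 3: at line 3 remove [cvtb,dmtj] add [lvqj] -> 10 lines: cjntd rjbqb iytgy lvqj dvngz jgmji jma qiqo gkqe ybc
Hunk 4: at line 4 remove [jgmji,jma,qiqo] add [ijas,knwm,hbkap] -> 10 lines: cjntd rjbqb iytgy lvqj dvngz ijas knwm hbkap gkqe ybc
Hunk 5: at line 2 remove [lvqj,dvngz,ijas] add [cthq,aqjj,tfpe] -> 10 lines: cjntd rjbqb iytgy cthq aqjj tfpe knwm hbkap gkqe ybc
Hunk 6: at line 4 remove [tfpe,knwm] add [ymx,psse] -> 10 lines: cjntd rjbqb iytgy cthq aqjj ymx psse hbkap gkqe ybc

Answer: cjntd
rjbqb
iytgy
cthq
aqjj
ymx
psse
hbkap
gkqe
ybc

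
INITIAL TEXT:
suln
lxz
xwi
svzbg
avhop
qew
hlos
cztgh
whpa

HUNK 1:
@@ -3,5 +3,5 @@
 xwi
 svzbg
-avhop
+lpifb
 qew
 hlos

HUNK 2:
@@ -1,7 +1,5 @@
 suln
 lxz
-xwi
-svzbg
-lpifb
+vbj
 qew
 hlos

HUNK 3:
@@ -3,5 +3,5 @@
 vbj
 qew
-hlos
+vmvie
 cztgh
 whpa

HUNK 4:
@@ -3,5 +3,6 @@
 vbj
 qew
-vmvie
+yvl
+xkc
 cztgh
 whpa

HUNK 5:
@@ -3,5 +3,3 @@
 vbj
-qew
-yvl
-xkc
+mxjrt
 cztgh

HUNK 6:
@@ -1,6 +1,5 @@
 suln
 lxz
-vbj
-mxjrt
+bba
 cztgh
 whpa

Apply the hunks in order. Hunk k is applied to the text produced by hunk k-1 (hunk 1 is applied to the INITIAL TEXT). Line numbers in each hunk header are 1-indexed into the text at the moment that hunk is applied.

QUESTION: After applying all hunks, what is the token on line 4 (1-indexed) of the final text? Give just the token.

Hunk 1: at line 3 remove [avhop] add [lpifb] -> 9 lines: suln lxz xwi svzbg lpifb qew hlos cztgh whpa
Hunk 2: at line 1 remove [xwi,svzbg,lpifb] add [vbj] -> 7 lines: suln lxz vbj qew hlos cztgh whpa
Hunk 3: at line 3 remove [hlos] add [vmvie] -> 7 lines: suln lxz vbj qew vmvie cztgh whpa
Hunk 4: at line 3 remove [vmvie] add [yvl,xkc] -> 8 lines: suln lxz vbj qew yvl xkc cztgh whpa
Hunk 5: at line 3 remove [qew,yvl,xkc] add [mxjrt] -> 6 lines: suln lxz vbj mxjrt cztgh whpa
Hunk 6: at line 1 remove [vbj,mxjrt] add [bba] -> 5 lines: suln lxz bba cztgh whpa
Final line 4: cztgh

Answer: cztgh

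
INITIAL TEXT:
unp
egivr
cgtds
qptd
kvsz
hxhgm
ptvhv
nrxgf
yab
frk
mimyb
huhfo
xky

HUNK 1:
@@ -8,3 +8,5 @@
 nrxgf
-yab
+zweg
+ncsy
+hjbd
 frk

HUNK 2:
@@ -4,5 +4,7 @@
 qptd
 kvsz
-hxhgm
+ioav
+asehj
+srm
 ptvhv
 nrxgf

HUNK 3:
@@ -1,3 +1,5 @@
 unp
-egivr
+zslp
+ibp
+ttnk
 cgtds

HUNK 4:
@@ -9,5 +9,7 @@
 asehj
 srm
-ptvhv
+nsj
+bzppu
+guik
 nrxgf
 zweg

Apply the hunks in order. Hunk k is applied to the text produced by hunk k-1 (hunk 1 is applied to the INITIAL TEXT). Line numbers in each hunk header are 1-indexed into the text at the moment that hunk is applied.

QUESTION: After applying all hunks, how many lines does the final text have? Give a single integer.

Answer: 21

Derivation:
Hunk 1: at line 8 remove [yab] add [zweg,ncsy,hjbd] -> 15 lines: unp egivr cgtds qptd kvsz hxhgm ptvhv nrxgf zweg ncsy hjbd frk mimyb huhfo xky
Hunk 2: at line 4 remove [hxhgm] add [ioav,asehj,srm] -> 17 lines: unp egivr cgtds qptd kvsz ioav asehj srm ptvhv nrxgf zweg ncsy hjbd frk mimyb huhfo xky
Hunk 3: at line 1 remove [egivr] add [zslp,ibp,ttnk] -> 19 lines: unp zslp ibp ttnk cgtds qptd kvsz ioav asehj srm ptvhv nrxgf zweg ncsy hjbd frk mimyb huhfo xky
Hunk 4: at line 9 remove [ptvhv] add [nsj,bzppu,guik] -> 21 lines: unp zslp ibp ttnk cgtds qptd kvsz ioav asehj srm nsj bzppu guik nrxgf zweg ncsy hjbd frk mimyb huhfo xky
Final line count: 21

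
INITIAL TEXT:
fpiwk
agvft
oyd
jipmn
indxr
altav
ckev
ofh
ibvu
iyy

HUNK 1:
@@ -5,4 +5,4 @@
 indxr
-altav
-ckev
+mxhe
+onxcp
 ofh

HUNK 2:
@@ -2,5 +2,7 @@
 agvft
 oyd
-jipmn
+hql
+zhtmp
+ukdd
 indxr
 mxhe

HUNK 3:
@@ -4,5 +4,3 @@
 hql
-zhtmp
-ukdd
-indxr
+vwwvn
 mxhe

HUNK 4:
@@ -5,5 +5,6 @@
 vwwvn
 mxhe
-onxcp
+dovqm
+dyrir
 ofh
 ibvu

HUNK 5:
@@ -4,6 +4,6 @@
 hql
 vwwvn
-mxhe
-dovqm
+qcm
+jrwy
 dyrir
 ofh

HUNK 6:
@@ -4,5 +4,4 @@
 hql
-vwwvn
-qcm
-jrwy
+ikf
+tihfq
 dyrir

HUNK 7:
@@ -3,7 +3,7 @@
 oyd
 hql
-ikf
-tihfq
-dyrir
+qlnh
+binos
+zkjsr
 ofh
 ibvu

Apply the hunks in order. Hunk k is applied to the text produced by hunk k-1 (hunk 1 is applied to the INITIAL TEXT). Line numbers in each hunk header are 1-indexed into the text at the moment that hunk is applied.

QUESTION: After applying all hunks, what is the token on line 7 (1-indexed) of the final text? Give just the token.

Hunk 1: at line 5 remove [altav,ckev] add [mxhe,onxcp] -> 10 lines: fpiwk agvft oyd jipmn indxr mxhe onxcp ofh ibvu iyy
Hunk 2: at line 2 remove [jipmn] add [hql,zhtmp,ukdd] -> 12 lines: fpiwk agvft oyd hql zhtmp ukdd indxr mxhe onxcp ofh ibvu iyy
Hunk 3: at line 4 remove [zhtmp,ukdd,indxr] add [vwwvn] -> 10 lines: fpiwk agvft oyd hql vwwvn mxhe onxcp ofh ibvu iyy
Hunk 4: at line 5 remove [onxcp] add [dovqm,dyrir] -> 11 lines: fpiwk agvft oyd hql vwwvn mxhe dovqm dyrir ofh ibvu iyy
Hunk 5: at line 4 remove [mxhe,dovqm] add [qcm,jrwy] -> 11 lines: fpiwk agvft oyd hql vwwvn qcm jrwy dyrir ofh ibvu iyy
Hunk 6: at line 4 remove [vwwvn,qcm,jrwy] add [ikf,tihfq] -> 10 lines: fpiwk agvft oyd hql ikf tihfq dyrir ofh ibvu iyy
Hunk 7: at line 3 remove [ikf,tihfq,dyrir] add [qlnh,binos,zkjsr] -> 10 lines: fpiwk agvft oyd hql qlnh binos zkjsr ofh ibvu iyy
Final line 7: zkjsr

Answer: zkjsr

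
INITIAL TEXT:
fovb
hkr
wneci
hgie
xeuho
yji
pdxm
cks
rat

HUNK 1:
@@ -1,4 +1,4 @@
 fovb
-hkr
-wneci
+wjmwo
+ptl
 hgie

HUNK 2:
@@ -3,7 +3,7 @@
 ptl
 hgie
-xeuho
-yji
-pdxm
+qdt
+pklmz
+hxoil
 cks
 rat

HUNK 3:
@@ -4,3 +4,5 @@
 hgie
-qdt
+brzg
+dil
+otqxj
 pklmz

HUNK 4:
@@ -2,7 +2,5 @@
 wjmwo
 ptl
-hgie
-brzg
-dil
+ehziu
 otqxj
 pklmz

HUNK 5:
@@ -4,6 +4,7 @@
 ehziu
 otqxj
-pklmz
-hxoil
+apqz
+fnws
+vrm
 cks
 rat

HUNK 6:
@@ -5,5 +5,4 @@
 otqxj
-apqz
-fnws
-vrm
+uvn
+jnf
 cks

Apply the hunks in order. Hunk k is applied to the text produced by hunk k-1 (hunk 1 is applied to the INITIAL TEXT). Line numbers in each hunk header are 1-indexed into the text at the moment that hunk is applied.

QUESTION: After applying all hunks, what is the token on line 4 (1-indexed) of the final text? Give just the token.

Hunk 1: at line 1 remove [hkr,wneci] add [wjmwo,ptl] -> 9 lines: fovb wjmwo ptl hgie xeuho yji pdxm cks rat
Hunk 2: at line 3 remove [xeuho,yji,pdxm] add [qdt,pklmz,hxoil] -> 9 lines: fovb wjmwo ptl hgie qdt pklmz hxoil cks rat
Hunk 3: at line 4 remove [qdt] add [brzg,dil,otqxj] -> 11 lines: fovb wjmwo ptl hgie brzg dil otqxj pklmz hxoil cks rat
Hunk 4: at line 2 remove [hgie,brzg,dil] add [ehziu] -> 9 lines: fovb wjmwo ptl ehziu otqxj pklmz hxoil cks rat
Hunk 5: at line 4 remove [pklmz,hxoil] add [apqz,fnws,vrm] -> 10 lines: fovb wjmwo ptl ehziu otqxj apqz fnws vrm cks rat
Hunk 6: at line 5 remove [apqz,fnws,vrm] add [uvn,jnf] -> 9 lines: fovb wjmwo ptl ehziu otqxj uvn jnf cks rat
Final line 4: ehziu

Answer: ehziu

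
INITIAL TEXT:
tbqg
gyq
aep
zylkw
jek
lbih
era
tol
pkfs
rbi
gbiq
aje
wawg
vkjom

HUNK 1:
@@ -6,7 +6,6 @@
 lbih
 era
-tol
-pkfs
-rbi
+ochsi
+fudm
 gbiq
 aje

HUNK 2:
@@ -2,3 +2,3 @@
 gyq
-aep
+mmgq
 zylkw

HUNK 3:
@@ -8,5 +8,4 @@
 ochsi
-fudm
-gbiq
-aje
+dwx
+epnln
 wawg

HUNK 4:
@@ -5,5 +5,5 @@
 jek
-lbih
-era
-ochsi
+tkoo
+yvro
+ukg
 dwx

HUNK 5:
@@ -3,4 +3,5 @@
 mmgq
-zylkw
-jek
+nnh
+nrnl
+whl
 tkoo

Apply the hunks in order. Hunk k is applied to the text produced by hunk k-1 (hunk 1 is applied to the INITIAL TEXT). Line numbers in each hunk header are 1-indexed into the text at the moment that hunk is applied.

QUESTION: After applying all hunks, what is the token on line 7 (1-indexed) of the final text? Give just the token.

Answer: tkoo

Derivation:
Hunk 1: at line 6 remove [tol,pkfs,rbi] add [ochsi,fudm] -> 13 lines: tbqg gyq aep zylkw jek lbih era ochsi fudm gbiq aje wawg vkjom
Hunk 2: at line 2 remove [aep] add [mmgq] -> 13 lines: tbqg gyq mmgq zylkw jek lbih era ochsi fudm gbiq aje wawg vkjom
Hunk 3: at line 8 remove [fudm,gbiq,aje] add [dwx,epnln] -> 12 lines: tbqg gyq mmgq zylkw jek lbih era ochsi dwx epnln wawg vkjom
Hunk 4: at line 5 remove [lbih,era,ochsi] add [tkoo,yvro,ukg] -> 12 lines: tbqg gyq mmgq zylkw jek tkoo yvro ukg dwx epnln wawg vkjom
Hunk 5: at line 3 remove [zylkw,jek] add [nnh,nrnl,whl] -> 13 lines: tbqg gyq mmgq nnh nrnl whl tkoo yvro ukg dwx epnln wawg vkjom
Final line 7: tkoo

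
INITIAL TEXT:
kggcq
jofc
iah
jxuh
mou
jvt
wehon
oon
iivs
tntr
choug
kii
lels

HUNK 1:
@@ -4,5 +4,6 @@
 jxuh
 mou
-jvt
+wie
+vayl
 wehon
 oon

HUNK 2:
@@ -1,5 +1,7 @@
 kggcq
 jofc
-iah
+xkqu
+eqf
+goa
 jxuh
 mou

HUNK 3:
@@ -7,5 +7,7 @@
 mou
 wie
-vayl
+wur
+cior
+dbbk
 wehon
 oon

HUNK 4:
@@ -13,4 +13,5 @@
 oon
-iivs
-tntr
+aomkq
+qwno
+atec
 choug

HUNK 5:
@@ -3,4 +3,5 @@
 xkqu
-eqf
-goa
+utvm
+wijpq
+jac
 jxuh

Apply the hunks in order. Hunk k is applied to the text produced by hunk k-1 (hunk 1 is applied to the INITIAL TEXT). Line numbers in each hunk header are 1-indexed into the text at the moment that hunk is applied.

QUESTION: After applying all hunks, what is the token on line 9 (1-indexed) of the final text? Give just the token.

Hunk 1: at line 4 remove [jvt] add [wie,vayl] -> 14 lines: kggcq jofc iah jxuh mou wie vayl wehon oon iivs tntr choug kii lels
Hunk 2: at line 1 remove [iah] add [xkqu,eqf,goa] -> 16 lines: kggcq jofc xkqu eqf goa jxuh mou wie vayl wehon oon iivs tntr choug kii lels
Hunk 3: at line 7 remove [vayl] add [wur,cior,dbbk] -> 18 lines: kggcq jofc xkqu eqf goa jxuh mou wie wur cior dbbk wehon oon iivs tntr choug kii lels
Hunk 4: at line 13 remove [iivs,tntr] add [aomkq,qwno,atec] -> 19 lines: kggcq jofc xkqu eqf goa jxuh mou wie wur cior dbbk wehon oon aomkq qwno atec choug kii lels
Hunk 5: at line 3 remove [eqf,goa] add [utvm,wijpq,jac] -> 20 lines: kggcq jofc xkqu utvm wijpq jac jxuh mou wie wur cior dbbk wehon oon aomkq qwno atec choug kii lels
Final line 9: wie

Answer: wie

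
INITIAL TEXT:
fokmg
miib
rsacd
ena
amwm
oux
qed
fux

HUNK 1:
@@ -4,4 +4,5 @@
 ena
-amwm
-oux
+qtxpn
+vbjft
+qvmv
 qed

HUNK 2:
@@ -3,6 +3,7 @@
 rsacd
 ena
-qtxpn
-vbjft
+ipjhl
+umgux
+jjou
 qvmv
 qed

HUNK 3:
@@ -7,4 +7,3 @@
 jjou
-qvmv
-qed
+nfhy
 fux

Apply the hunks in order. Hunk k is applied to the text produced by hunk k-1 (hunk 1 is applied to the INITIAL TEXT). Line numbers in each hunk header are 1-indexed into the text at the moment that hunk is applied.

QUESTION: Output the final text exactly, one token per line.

Answer: fokmg
miib
rsacd
ena
ipjhl
umgux
jjou
nfhy
fux

Derivation:
Hunk 1: at line 4 remove [amwm,oux] add [qtxpn,vbjft,qvmv] -> 9 lines: fokmg miib rsacd ena qtxpn vbjft qvmv qed fux
Hunk 2: at line 3 remove [qtxpn,vbjft] add [ipjhl,umgux,jjou] -> 10 lines: fokmg miib rsacd ena ipjhl umgux jjou qvmv qed fux
Hunk 3: at line 7 remove [qvmv,qed] add [nfhy] -> 9 lines: fokmg miib rsacd ena ipjhl umgux jjou nfhy fux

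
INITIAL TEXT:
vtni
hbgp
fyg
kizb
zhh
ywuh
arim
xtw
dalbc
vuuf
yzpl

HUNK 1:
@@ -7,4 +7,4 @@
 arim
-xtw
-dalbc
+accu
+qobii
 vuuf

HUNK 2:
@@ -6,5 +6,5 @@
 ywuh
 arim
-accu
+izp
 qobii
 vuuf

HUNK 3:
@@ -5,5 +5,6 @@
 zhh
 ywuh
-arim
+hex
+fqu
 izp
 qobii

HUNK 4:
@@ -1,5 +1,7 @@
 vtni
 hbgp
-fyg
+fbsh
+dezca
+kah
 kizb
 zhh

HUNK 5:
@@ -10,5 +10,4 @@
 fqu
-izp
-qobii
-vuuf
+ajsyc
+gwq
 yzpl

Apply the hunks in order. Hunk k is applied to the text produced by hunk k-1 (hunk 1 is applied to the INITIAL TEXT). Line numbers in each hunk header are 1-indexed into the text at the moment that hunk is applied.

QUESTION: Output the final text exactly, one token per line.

Hunk 1: at line 7 remove [xtw,dalbc] add [accu,qobii] -> 11 lines: vtni hbgp fyg kizb zhh ywuh arim accu qobii vuuf yzpl
Hunk 2: at line 6 remove [accu] add [izp] -> 11 lines: vtni hbgp fyg kizb zhh ywuh arim izp qobii vuuf yzpl
Hunk 3: at line 5 remove [arim] add [hex,fqu] -> 12 lines: vtni hbgp fyg kizb zhh ywuh hex fqu izp qobii vuuf yzpl
Hunk 4: at line 1 remove [fyg] add [fbsh,dezca,kah] -> 14 lines: vtni hbgp fbsh dezca kah kizb zhh ywuh hex fqu izp qobii vuuf yzpl
Hunk 5: at line 10 remove [izp,qobii,vuuf] add [ajsyc,gwq] -> 13 lines: vtni hbgp fbsh dezca kah kizb zhh ywuh hex fqu ajsyc gwq yzpl

Answer: vtni
hbgp
fbsh
dezca
kah
kizb
zhh
ywuh
hex
fqu
ajsyc
gwq
yzpl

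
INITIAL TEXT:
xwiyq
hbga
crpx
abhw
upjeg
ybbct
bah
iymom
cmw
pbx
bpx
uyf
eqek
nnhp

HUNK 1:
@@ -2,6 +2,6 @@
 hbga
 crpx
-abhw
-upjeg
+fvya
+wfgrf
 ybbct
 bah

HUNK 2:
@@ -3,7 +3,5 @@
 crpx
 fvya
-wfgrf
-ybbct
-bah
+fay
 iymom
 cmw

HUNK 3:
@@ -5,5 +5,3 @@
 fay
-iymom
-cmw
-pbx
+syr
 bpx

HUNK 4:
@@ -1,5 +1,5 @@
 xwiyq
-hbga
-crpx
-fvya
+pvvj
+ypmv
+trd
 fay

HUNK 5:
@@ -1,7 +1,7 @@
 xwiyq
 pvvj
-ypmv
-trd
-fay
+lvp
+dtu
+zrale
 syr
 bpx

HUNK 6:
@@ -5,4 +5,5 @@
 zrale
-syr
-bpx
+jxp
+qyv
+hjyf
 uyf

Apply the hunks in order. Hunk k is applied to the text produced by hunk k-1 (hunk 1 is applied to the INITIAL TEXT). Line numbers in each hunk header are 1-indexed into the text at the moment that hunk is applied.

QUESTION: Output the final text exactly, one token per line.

Hunk 1: at line 2 remove [abhw,upjeg] add [fvya,wfgrf] -> 14 lines: xwiyq hbga crpx fvya wfgrf ybbct bah iymom cmw pbx bpx uyf eqek nnhp
Hunk 2: at line 3 remove [wfgrf,ybbct,bah] add [fay] -> 12 lines: xwiyq hbga crpx fvya fay iymom cmw pbx bpx uyf eqek nnhp
Hunk 3: at line 5 remove [iymom,cmw,pbx] add [syr] -> 10 lines: xwiyq hbga crpx fvya fay syr bpx uyf eqek nnhp
Hunk 4: at line 1 remove [hbga,crpx,fvya] add [pvvj,ypmv,trd] -> 10 lines: xwiyq pvvj ypmv trd fay syr bpx uyf eqek nnhp
Hunk 5: at line 1 remove [ypmv,trd,fay] add [lvp,dtu,zrale] -> 10 lines: xwiyq pvvj lvp dtu zrale syr bpx uyf eqek nnhp
Hunk 6: at line 5 remove [syr,bpx] add [jxp,qyv,hjyf] -> 11 lines: xwiyq pvvj lvp dtu zrale jxp qyv hjyf uyf eqek nnhp

Answer: xwiyq
pvvj
lvp
dtu
zrale
jxp
qyv
hjyf
uyf
eqek
nnhp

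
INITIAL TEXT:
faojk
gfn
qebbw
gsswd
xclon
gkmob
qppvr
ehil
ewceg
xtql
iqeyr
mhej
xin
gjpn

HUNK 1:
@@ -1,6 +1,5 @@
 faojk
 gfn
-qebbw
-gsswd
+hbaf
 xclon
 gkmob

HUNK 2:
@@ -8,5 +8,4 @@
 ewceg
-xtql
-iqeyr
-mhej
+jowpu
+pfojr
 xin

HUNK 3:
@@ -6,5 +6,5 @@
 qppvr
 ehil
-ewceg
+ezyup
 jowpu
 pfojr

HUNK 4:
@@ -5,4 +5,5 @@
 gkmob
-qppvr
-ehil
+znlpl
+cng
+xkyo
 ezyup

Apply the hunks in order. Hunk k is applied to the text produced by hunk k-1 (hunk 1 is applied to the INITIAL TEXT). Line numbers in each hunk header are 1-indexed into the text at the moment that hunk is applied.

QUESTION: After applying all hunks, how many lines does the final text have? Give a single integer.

Answer: 13

Derivation:
Hunk 1: at line 1 remove [qebbw,gsswd] add [hbaf] -> 13 lines: faojk gfn hbaf xclon gkmob qppvr ehil ewceg xtql iqeyr mhej xin gjpn
Hunk 2: at line 8 remove [xtql,iqeyr,mhej] add [jowpu,pfojr] -> 12 lines: faojk gfn hbaf xclon gkmob qppvr ehil ewceg jowpu pfojr xin gjpn
Hunk 3: at line 6 remove [ewceg] add [ezyup] -> 12 lines: faojk gfn hbaf xclon gkmob qppvr ehil ezyup jowpu pfojr xin gjpn
Hunk 4: at line 5 remove [qppvr,ehil] add [znlpl,cng,xkyo] -> 13 lines: faojk gfn hbaf xclon gkmob znlpl cng xkyo ezyup jowpu pfojr xin gjpn
Final line count: 13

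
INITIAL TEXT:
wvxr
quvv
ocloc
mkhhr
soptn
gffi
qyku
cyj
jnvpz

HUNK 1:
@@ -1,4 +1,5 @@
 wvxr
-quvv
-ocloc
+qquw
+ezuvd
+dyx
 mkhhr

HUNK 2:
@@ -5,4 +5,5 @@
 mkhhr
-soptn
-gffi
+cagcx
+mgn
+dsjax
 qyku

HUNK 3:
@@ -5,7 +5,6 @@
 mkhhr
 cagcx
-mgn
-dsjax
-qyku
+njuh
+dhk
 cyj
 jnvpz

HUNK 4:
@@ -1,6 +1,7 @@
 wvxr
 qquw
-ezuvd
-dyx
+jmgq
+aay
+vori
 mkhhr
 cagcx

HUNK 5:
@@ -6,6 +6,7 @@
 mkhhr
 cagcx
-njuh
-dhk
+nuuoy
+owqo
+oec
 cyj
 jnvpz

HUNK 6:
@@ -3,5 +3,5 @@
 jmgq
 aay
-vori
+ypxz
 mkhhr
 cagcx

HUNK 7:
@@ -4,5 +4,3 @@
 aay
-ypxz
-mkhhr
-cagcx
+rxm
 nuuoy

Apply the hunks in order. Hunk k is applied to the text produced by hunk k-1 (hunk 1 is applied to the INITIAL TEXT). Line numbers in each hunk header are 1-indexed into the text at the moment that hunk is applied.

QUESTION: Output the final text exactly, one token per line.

Hunk 1: at line 1 remove [quvv,ocloc] add [qquw,ezuvd,dyx] -> 10 lines: wvxr qquw ezuvd dyx mkhhr soptn gffi qyku cyj jnvpz
Hunk 2: at line 5 remove [soptn,gffi] add [cagcx,mgn,dsjax] -> 11 lines: wvxr qquw ezuvd dyx mkhhr cagcx mgn dsjax qyku cyj jnvpz
Hunk 3: at line 5 remove [mgn,dsjax,qyku] add [njuh,dhk] -> 10 lines: wvxr qquw ezuvd dyx mkhhr cagcx njuh dhk cyj jnvpz
Hunk 4: at line 1 remove [ezuvd,dyx] add [jmgq,aay,vori] -> 11 lines: wvxr qquw jmgq aay vori mkhhr cagcx njuh dhk cyj jnvpz
Hunk 5: at line 6 remove [njuh,dhk] add [nuuoy,owqo,oec] -> 12 lines: wvxr qquw jmgq aay vori mkhhr cagcx nuuoy owqo oec cyj jnvpz
Hunk 6: at line 3 remove [vori] add [ypxz] -> 12 lines: wvxr qquw jmgq aay ypxz mkhhr cagcx nuuoy owqo oec cyj jnvpz
Hunk 7: at line 4 remove [ypxz,mkhhr,cagcx] add [rxm] -> 10 lines: wvxr qquw jmgq aay rxm nuuoy owqo oec cyj jnvpz

Answer: wvxr
qquw
jmgq
aay
rxm
nuuoy
owqo
oec
cyj
jnvpz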